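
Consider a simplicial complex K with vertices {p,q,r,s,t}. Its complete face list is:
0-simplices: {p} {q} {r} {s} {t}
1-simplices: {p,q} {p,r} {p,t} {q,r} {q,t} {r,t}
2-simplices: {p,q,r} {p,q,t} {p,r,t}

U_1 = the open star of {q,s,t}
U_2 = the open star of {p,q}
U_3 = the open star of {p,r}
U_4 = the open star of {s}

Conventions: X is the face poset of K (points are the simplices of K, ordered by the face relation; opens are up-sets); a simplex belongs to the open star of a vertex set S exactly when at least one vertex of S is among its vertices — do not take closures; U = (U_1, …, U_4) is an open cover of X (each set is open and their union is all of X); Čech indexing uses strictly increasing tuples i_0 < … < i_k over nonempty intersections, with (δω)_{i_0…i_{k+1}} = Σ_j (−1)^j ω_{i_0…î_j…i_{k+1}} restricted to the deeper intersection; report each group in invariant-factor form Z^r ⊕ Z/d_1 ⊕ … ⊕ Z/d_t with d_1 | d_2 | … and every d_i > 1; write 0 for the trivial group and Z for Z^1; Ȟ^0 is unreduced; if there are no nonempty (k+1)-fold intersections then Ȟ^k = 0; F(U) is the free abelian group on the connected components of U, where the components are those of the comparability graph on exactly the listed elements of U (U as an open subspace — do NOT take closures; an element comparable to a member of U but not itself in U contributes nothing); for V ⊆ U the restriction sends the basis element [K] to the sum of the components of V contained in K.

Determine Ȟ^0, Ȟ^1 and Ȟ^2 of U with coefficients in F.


nerve of the cover:
  U1={{q},{s},{t},{p,q},{p,t},{q,r},{q,t},{r,t},{p,q,r},{p,q,t},{p,r,t}} U2={{p},{q},{p,q},{p,r},{p,t},{q,r},{q,t},{p,q,r},{p,q,t},{p,r,t}} U3={{p},{r},{p,q},{p,r},{p,t},{q,r},{r,t},{p,q,r},{p,q,t},{p,r,t}} U4={{s}}
  U12={{q},{p,q},{p,t},{q,r},{q,t},{p,q,r},{p,q,t},{p,r,t}} U13={{p,q},{p,t},{q,r},{r,t},{p,q,r},{p,q,t},{p,r,t}} U14={{s}} U23={{p},{p,q},{p,r},{p,t},{q,r},{p,q,r},{p,q,t},{p,r,t}}
  U123={{p,q},{p,t},{q,r},{p,q,r},{p,q,t},{p,r,t}}
components per intersection:
  U1: {{q},{t},{p,q},{p,t},{q,r},{q,t},{r,t},{p,q,r},{p,q,t},{p,r,t}} {{s}}
  U2: {{p},{q},{p,q},{p,r},{p,t},{q,r},{q,t},{p,q,r},{p,q,t},{p,r,t}}
  U3: {{p},{r},{p,q},{p,r},{p,t},{q,r},{r,t},{p,q,r},{p,q,t},{p,r,t}}
  U4: {{s}}
  U12: {{q},{p,q},{p,t},{q,r},{q,t},{p,q,r},{p,q,t},{p,r,t}}
  U13: {{p,q},{p,t},{q,r},{r,t},{p,q,r},{p,q,t},{p,r,t}}
  U14: {{s}}
  U23: {{p},{p,q},{p,r},{p,t},{q,r},{p,q,r},{p,q,t},{p,r,t}}
  U123: {{p,q},{p,t},{q,r},{p,q,r},{p,q,t},{p,r,t}}
C dims 5,4,1; δ0: rk 3, SNF 1^3; δ1: rk 1, SNF 1^1
Ȟ^0 = (5 − 3) − 0 = 2, so Ȟ^0 ≅ Z^2
Ȟ^1 = (4 − 1) − 3 = 0, so Ȟ^1 ≅ 0
Ȟ^2 = (1 − 0) − 1 = 0, so Ȟ^2 ≅ 0

Ȟ^0 ≅ Z^2, Ȟ^1 ≅ 0 and Ȟ^2 ≅ 0


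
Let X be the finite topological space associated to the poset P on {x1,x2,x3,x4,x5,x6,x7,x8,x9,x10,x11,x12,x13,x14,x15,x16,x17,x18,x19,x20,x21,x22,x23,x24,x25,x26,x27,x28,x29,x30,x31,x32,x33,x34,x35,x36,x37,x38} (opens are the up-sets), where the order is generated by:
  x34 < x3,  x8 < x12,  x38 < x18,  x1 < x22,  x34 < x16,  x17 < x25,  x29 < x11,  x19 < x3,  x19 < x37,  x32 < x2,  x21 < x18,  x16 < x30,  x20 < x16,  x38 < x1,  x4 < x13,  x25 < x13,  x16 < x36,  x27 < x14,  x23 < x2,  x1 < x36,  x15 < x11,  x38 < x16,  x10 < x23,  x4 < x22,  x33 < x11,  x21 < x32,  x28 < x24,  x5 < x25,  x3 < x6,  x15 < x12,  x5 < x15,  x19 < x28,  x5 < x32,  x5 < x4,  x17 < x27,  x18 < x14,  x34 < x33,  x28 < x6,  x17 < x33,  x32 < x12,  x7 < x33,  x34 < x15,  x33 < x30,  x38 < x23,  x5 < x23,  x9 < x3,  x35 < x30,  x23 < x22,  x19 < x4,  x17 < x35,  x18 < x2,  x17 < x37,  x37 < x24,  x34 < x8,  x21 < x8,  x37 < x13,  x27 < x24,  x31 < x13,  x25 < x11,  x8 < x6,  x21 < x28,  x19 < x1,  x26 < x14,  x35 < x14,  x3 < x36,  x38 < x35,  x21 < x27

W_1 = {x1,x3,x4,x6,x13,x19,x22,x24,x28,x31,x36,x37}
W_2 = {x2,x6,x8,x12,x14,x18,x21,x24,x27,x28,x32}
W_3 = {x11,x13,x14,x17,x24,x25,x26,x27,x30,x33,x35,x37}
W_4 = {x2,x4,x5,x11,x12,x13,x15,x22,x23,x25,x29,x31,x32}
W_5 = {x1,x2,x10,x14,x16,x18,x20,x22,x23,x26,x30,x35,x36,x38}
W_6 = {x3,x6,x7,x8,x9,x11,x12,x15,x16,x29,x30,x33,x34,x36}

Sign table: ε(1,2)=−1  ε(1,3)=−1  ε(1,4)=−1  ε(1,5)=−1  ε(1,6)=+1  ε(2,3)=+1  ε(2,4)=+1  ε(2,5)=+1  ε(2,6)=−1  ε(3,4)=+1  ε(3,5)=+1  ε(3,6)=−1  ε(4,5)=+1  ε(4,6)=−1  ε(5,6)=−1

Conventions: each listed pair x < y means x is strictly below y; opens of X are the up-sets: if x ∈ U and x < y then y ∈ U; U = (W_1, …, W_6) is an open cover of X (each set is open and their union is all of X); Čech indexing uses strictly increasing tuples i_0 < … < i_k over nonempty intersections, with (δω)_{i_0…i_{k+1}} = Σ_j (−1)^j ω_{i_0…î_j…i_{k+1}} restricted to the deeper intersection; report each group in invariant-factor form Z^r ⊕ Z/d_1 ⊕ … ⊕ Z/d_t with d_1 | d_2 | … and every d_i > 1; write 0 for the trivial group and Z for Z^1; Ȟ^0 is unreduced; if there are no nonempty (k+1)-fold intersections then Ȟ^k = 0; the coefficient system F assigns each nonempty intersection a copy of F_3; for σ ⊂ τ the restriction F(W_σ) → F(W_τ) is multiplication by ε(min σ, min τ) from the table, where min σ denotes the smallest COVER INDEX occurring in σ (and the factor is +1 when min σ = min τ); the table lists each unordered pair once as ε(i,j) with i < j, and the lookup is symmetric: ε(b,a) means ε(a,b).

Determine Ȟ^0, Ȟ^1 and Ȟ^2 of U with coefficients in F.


cover nerve:
  W12={x6,x24,x28} W13={x13,x24,x37} W14={x4,x13,x22,x31} W15={x1,x22,x36} W16={x3,x6,x36} W23={x14,x24,x27} W24={x2,x12,x32} W25={x2,x14,x18} W26={x6,x8,x12} W34={x11,x13,x25} W35={x14,x26,x30,x35} W36={x11,x30,x33} W45={x2,x22,x23} W46={x11,x12,x15,x29} W56={x16,x30,x36}
  W123={x24} W126={x6} W134={x13} W145={x22} W156={x36} W235={x14} W245={x2} W246={x12} W346={x11} W356={x30}
C dims 6,15,10; δ0: rk_F3 5; δ1: rk_F3 10
Ȟ^0: (6−5)−0=1 ⇒ Z/3
Ȟ^1: (15−10)−5=0 ⇒ 0
Ȟ^2: (10−0)−10=0 ⇒ 0

Ȟ^0 = Z/3, Ȟ^1 = 0 and Ȟ^2 = 0


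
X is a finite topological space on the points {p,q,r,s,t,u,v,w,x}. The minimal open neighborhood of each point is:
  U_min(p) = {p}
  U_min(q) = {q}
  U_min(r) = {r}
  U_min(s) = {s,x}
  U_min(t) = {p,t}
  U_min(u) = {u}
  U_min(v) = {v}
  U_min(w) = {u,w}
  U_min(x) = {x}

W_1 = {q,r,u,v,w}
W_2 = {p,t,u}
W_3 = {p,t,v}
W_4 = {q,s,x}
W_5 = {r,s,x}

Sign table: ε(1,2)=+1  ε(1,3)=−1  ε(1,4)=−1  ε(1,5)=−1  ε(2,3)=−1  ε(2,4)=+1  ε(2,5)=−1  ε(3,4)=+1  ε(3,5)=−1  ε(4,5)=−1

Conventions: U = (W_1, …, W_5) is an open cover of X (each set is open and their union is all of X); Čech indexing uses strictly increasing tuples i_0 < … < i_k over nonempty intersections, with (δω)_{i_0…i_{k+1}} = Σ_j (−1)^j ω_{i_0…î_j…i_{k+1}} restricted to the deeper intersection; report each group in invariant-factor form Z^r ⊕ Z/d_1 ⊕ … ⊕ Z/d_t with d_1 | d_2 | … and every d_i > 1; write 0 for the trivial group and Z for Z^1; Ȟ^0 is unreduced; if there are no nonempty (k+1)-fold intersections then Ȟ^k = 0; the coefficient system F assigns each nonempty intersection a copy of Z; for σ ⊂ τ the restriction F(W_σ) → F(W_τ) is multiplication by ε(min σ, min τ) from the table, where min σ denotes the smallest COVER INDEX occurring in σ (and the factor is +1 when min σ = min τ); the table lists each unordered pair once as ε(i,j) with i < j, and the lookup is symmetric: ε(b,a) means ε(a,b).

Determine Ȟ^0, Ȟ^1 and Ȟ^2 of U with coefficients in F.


Ȟ^0 = 0,  Ȟ^1 = Z ⊕ Z/2,  Ȟ^2 = 0

intersection data:
  W12={u} W13={v} W14={q} W15={r} W23={p,t} W45={s,x}
C dims 5,6; δ0: rk 5, SNF 1^4·2
Ȟ^0 = (5 − 5) − 0 = 0, so Ȟ^0 ≅ 0
Ȟ^1 = (6 − 0) − 5 = 1 plus torsion [2], so Ȟ^1 ≅ Z ⊕ Z/2
Ȟ^2 = (0 − 0) − 0 = 0, so Ȟ^2 ≅ 0


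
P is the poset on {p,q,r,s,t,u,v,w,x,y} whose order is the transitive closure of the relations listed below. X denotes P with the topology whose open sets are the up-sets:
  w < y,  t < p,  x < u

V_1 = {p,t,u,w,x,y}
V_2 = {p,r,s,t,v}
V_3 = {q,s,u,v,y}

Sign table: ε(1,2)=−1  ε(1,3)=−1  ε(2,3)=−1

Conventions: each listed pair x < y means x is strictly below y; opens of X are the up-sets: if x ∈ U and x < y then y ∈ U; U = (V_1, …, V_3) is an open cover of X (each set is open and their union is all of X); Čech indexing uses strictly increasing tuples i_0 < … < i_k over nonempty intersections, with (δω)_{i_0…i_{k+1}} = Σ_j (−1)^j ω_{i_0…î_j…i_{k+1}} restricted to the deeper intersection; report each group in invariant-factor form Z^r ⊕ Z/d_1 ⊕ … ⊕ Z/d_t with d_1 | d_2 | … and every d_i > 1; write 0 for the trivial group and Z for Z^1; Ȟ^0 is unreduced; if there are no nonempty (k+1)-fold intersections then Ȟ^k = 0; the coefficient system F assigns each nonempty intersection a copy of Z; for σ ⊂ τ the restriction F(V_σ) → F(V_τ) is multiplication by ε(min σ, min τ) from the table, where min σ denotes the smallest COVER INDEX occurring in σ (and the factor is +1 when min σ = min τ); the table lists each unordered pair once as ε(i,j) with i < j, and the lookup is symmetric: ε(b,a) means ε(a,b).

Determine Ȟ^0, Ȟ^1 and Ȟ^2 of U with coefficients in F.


Ȟ^0 = 0,  Ȟ^1 = Z/2,  Ȟ^2 = 0

nerve of the cover:
  V12={p,t} V13={u,y} V23={s,v}
C dims 3,3; δ0: rk 3, SNF 1^2·2
Ȟ^0 = (3 − 3) − 0 = 0, so Ȟ^0 ≅ 0
Ȟ^1 = (3 − 0) − 3 = 0 plus torsion [2], so Ȟ^1 ≅ Z/2
Ȟ^2 = (0 − 0) − 0 = 0, so Ȟ^2 ≅ 0


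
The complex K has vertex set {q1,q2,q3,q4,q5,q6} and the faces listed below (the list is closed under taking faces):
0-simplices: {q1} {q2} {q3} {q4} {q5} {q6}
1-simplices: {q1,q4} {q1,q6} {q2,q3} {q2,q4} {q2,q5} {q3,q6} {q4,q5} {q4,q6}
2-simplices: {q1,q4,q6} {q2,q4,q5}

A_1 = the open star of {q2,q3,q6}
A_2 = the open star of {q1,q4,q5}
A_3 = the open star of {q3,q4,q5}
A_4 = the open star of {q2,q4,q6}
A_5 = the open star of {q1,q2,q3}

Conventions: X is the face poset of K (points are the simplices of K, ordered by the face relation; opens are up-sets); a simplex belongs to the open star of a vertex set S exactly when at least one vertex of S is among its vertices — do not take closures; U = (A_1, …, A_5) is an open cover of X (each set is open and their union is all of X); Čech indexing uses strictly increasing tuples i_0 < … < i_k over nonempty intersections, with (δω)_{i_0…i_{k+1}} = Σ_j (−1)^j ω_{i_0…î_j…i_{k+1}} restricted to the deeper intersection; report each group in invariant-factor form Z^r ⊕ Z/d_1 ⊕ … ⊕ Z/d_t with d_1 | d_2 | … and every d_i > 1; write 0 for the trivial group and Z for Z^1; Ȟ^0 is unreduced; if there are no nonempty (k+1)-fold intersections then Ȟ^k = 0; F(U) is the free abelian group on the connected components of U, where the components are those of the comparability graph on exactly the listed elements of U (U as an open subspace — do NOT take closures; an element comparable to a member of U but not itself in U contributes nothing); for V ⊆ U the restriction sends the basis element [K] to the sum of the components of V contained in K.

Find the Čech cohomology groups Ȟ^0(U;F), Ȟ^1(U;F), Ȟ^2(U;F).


intersection data:
  A1={{q2},{q3},{q6},{q1,q6},{q2,q3},{q2,q4},{q2,q5},{q3,q6},{q4,q6},{q1,q4,q6},{q2,q4,q5}} A2={{q1},{q4},{q5},{q1,q4},{q1,q6},{q2,q4},{q2,q5},{q4,q5},{q4,q6},{q1,q4,q6},{q2,q4,q5}} A3={{q3},{q4},{q5},{q1,q4},{q2,q3},{q2,q4},{q2,q5},{q3,q6},{q4,q5},{q4,q6},{q1,q4,q6},{q2,q4,q5}} A4={{q2},{q4},{q6},{q1,q4},{q1,q6},{q2,q3},{q2,q4},{q2,q5},{q3,q6},{q4,q5},{q4,q6},{q1,q4,q6},{q2,q4,q5}} A5={{q1},{q2},{q3},{q1,q4},{q1,q6},{q2,q3},{q2,q4},{q2,q5},{q3,q6},{q1,q4,q6},{q2,q4,q5}}
  A12={{q1,q6},{q2,q4},{q2,q5},{q4,q6},{q1,q4,q6},{q2,q4,q5}} A13={{q3},{q2,q3},{q2,q4},{q2,q5},{q3,q6},{q4,q6},{q1,q4,q6},{q2,q4,q5}} A14={{q2},{q6},{q1,q6},{q2,q3},{q2,q4},{q2,q5},{q3,q6},{q4,q6},{q1,q4,q6},{q2,q4,q5}} A15={{q2},{q3},{q1,q6},{q2,q3},{q2,q4},{q2,q5},{q3,q6},{q1,q4,q6},{q2,q4,q5}} A23={{q4},{q5},{q1,q4},{q2,q4},{q2,q5},{q4,q5},{q4,q6},{q1,q4,q6},{q2,q4,q5}} A24={{q4},{q1,q4},{q1,q6},{q2,q4},{q2,q5},{q4,q5},{q4,q6},{q1,q4,q6},{q2,q4,q5}} A25={{q1},{q1,q4},{q1,q6},{q2,q4},{q2,q5},{q1,q4,q6},{q2,q4,q5}} A34={{q4},{q1,q4},{q2,q3},{q2,q4},{q2,q5},{q3,q6},{q4,q5},{q4,q6},{q1,q4,q6},{q2,q4,q5}} A35={{q3},{q1,q4},{q2,q3},{q2,q4},{q2,q5},{q3,q6},{q1,q4,q6},{q2,q4,q5}} A45={{q2},{q1,q4},{q1,q6},{q2,q3},{q2,q4},{q2,q5},{q3,q6},{q1,q4,q6},{q2,q4,q5}}
  A123={{q2,q4},{q2,q5},{q4,q6},{q1,q4,q6},{q2,q4,q5}} A124={{q1,q6},{q2,q4},{q2,q5},{q4,q6},{q1,q4,q6},{q2,q4,q5}} A125={{q1,q6},{q2,q4},{q2,q5},{q1,q4,q6},{q2,q4,q5}} A134={{q2,q3},{q2,q4},{q2,q5},{q3,q6},{q4,q6},{q1,q4,q6},{q2,q4,q5}} A135={{q3},{q2,q3},{q2,q4},{q2,q5},{q3,q6},{q1,q4,q6},{q2,q4,q5}} A145={{q2},{q1,q6},{q2,q3},{q2,q4},{q2,q5},{q3,q6},{q1,q4,q6},{q2,q4,q5}} A234={{q4},{q1,q4},{q2,q4},{q2,q5},{q4,q5},{q4,q6},{q1,q4,q6},{q2,q4,q5}} A235={{q1,q4},{q2,q4},{q2,q5},{q1,q4,q6},{q2,q4,q5}} A245={{q1,q4},{q1,q6},{q2,q4},{q2,q5},{q1,q4,q6},{q2,q4,q5}} A345={{q1,q4},{q2,q3},{q2,q4},{q2,q5},{q3,q6},{q1,q4,q6},{q2,q4,q5}}
  A1234={{q2,q4},{q2,q5},{q4,q6},{q1,q4,q6},{q2,q4,q5}} A1235={{q2,q4},{q2,q5},{q1,q4,q6},{q2,q4,q5}} A1245={{q1,q6},{q2,q4},{q2,q5},{q1,q4,q6},{q2,q4,q5}} A1345={{q2,q3},{q2,q4},{q2,q5},{q3,q6},{q1,q4,q6},{q2,q4,q5}} A2345={{q1,q4},{q2,q4},{q2,q5},{q1,q4,q6},{q2,q4,q5}}
  A12345={{q2,q4},{q2,q5},{q1,q4,q6},{q2,q4,q5}}
components per intersection:
  A1: {{q2},{q3},{q6},{q1,q6},{q2,q3},{q2,q4},{q2,q5},{q3,q6},{q4,q6},{q1,q4,q6},{q2,q4,q5}}
  A2: {{q1},{q4},{q5},{q1,q4},{q1,q6},{q2,q4},{q2,q5},{q4,q5},{q4,q6},{q1,q4,q6},{q2,q4,q5}}
  A3: {{q3},{q2,q3},{q3,q6}} {{q4},{q5},{q1,q4},{q2,q4},{q2,q5},{q4,q5},{q4,q6},{q1,q4,q6},{q2,q4,q5}}
  A4: {{q2},{q4},{q6},{q1,q4},{q1,q6},{q2,q3},{q2,q4},{q2,q5},{q3,q6},{q4,q5},{q4,q6},{q1,q4,q6},{q2,q4,q5}}
  A5: {{q1},{q1,q4},{q1,q6},{q1,q4,q6}} {{q2},{q3},{q2,q3},{q2,q4},{q2,q5},{q3,q6},{q2,q4,q5}}
  A12: {{q1,q6},{q4,q6},{q1,q4,q6}} {{q2,q4},{q2,q5},{q2,q4,q5}}
  A13: {{q3},{q2,q3},{q3,q6}} {{q2,q4},{q2,q5},{q2,q4,q5}} {{q4,q6},{q1,q4,q6}}
  A14: {{q2},{q2,q3},{q2,q4},{q2,q5},{q2,q4,q5}} {{q6},{q1,q6},{q3,q6},{q4,q6},{q1,q4,q6}}
  A15: {{q2},{q3},{q2,q3},{q2,q4},{q2,q5},{q3,q6},{q2,q4,q5}} {{q1,q6},{q1,q4,q6}}
  A23: {{q4},{q5},{q1,q4},{q2,q4},{q2,q5},{q4,q5},{q4,q6},{q1,q4,q6},{q2,q4,q5}}
  A24: {{q4},{q1,q4},{q1,q6},{q2,q4},{q2,q5},{q4,q5},{q4,q6},{q1,q4,q6},{q2,q4,q5}}
  A25: {{q1},{q1,q4},{q1,q6},{q1,q4,q6}} {{q2,q4},{q2,q5},{q2,q4,q5}}
  A34: {{q4},{q1,q4},{q2,q4},{q2,q5},{q4,q5},{q4,q6},{q1,q4,q6},{q2,q4,q5}} {{q2,q3}} {{q3,q6}}
  A35: {{q3},{q2,q3},{q3,q6}} {{q1,q4},{q1,q4,q6}} {{q2,q4},{q2,q5},{q2,q4,q5}}
  A45: {{q2},{q2,q3},{q2,q4},{q2,q5},{q2,q4,q5}} {{q1,q4},{q1,q6},{q1,q4,q6}} {{q3,q6}}
  A123: {{q2,q4},{q2,q5},{q2,q4,q5}} {{q4,q6},{q1,q4,q6}}
  A124: {{q1,q6},{q4,q6},{q1,q4,q6}} {{q2,q4},{q2,q5},{q2,q4,q5}}
  A125: {{q1,q6},{q1,q4,q6}} {{q2,q4},{q2,q5},{q2,q4,q5}}
  A134: {{q2,q3}} {{q2,q4},{q2,q5},{q2,q4,q5}} {{q3,q6}} {{q4,q6},{q1,q4,q6}}
  A135: {{q3},{q2,q3},{q3,q6}} {{q2,q4},{q2,q5},{q2,q4,q5}} {{q1,q4,q6}}
  A145: {{q2},{q2,q3},{q2,q4},{q2,q5},{q2,q4,q5}} {{q1,q6},{q1,q4,q6}} {{q3,q6}}
  A234: {{q4},{q1,q4},{q2,q4},{q2,q5},{q4,q5},{q4,q6},{q1,q4,q6},{q2,q4,q5}}
  A235: {{q1,q4},{q1,q4,q6}} {{q2,q4},{q2,q5},{q2,q4,q5}}
  A245: {{q1,q4},{q1,q6},{q1,q4,q6}} {{q2,q4},{q2,q5},{q2,q4,q5}}
  A345: {{q1,q4},{q1,q4,q6}} {{q2,q3}} {{q2,q4},{q2,q5},{q2,q4,q5}} {{q3,q6}}
  A1234: {{q2,q4},{q2,q5},{q2,q4,q5}} {{q4,q6},{q1,q4,q6}}
  A1235: {{q2,q4},{q2,q5},{q2,q4,q5}} {{q1,q4,q6}}
  A1245: {{q1,q6},{q1,q4,q6}} {{q2,q4},{q2,q5},{q2,q4,q5}}
  A1345: {{q2,q3}} {{q2,q4},{q2,q5},{q2,q4,q5}} {{q3,q6}} {{q1,q4,q6}}
  A2345: {{q1,q4},{q1,q4,q6}} {{q2,q4},{q2,q5},{q2,q4,q5}}
  A12345: {{q2,q4},{q2,q5},{q2,q4,q5}} {{q1,q4,q6}}
C dims 7,22,25,12; δ0: rk 6, SNF 1^6; δ1: rk 15, SNF 1^15; δ2: rk 10, SNF 1^10
Ȟ^0 = (7 − 6) − 0 = 1, so Ȟ^0 ≅ Z
Ȟ^1 = (22 − 15) − 6 = 1, so Ȟ^1 ≅ Z
Ȟ^2 = (25 − 10) − 15 = 0, so Ȟ^2 ≅ 0

Ȟ^0 ≅ Z,  Ȟ^1 ≅ Z,  Ȟ^2 ≅ 0


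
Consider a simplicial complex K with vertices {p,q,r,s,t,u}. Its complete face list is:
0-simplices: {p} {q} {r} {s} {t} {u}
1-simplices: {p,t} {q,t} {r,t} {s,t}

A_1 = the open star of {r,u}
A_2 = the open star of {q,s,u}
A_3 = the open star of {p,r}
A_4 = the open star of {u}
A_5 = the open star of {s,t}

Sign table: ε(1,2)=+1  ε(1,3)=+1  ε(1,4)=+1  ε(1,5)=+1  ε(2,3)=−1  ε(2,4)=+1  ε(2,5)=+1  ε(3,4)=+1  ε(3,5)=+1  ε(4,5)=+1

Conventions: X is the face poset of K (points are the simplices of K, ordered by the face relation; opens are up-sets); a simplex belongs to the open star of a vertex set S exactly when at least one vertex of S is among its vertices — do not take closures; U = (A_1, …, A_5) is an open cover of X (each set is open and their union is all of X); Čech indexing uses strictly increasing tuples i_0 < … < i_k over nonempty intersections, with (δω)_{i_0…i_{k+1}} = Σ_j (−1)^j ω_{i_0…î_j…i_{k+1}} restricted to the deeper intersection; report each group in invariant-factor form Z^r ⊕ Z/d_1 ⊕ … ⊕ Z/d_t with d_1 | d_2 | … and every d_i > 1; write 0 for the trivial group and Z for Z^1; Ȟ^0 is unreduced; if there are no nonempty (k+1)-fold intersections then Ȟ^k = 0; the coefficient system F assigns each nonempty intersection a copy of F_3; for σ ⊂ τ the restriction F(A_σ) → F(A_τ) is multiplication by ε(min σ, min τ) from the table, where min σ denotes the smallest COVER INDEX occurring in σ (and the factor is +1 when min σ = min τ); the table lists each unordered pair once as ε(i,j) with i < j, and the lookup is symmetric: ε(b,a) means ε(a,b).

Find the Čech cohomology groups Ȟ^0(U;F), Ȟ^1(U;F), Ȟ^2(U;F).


intersection data:
  A1={{r},{u},{r,t}} A2={{q},{s},{u},{q,t},{s,t}} A3={{p},{r},{p,t},{r,t}} A4={{u}} A5={{s},{t},{p,t},{q,t},{r,t},{s,t}}
  A12={{u}} A13={{r},{r,t}} A14={{u}} A15={{r,t}} A24={{u}} A25={{s},{q,t},{s,t}} A35={{p,t},{r,t}}
  A124={{u}} A135={{r,t}}
C dims 5,7,2; δ0: rk_F3 4; δ1: rk_F3 2
Ȟ^0 = (5 − 4) − 0 = 1, so Ȟ^0 ≅ Z/3
Ȟ^1 = (7 − 2) − 4 = 1, so Ȟ^1 ≅ Z/3
Ȟ^2 = (2 − 0) − 2 = 0, so Ȟ^2 ≅ 0

Ȟ^0(U;F) ≅ Z/3, Ȟ^1(U;F) ≅ Z/3, Ȟ^2(U;F) ≅ 0


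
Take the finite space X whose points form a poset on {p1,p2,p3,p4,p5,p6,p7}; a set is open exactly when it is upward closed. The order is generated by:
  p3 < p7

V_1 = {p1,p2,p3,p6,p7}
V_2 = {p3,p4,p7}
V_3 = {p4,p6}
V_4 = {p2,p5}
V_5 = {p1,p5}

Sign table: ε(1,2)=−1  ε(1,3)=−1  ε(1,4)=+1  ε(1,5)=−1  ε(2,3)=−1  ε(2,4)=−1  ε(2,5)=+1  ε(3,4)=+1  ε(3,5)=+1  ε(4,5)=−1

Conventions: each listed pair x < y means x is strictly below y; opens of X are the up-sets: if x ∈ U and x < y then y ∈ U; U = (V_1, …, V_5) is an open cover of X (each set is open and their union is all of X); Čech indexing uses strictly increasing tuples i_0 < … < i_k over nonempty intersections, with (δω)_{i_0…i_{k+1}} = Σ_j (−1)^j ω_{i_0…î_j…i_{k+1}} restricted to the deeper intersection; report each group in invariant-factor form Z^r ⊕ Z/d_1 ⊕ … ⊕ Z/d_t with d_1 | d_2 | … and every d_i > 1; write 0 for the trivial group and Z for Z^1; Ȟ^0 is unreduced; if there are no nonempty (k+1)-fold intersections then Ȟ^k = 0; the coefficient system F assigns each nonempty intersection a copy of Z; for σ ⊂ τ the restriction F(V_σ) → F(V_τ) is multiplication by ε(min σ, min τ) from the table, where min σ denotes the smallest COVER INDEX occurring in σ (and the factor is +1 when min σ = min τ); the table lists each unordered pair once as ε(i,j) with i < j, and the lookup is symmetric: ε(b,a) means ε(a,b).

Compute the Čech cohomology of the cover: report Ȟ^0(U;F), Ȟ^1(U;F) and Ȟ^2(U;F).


Ȟ^0 = 0, Ȟ^1 = Z ⊕ Z/2, Ȟ^2 = 0

cover nerve:
  V12={p3,p7} V13={p6} V14={p2} V15={p1} V23={p4} V45={p5}
C dims 5,6; δ0: rk 5, SNF 1^4·2
Ȟ^0: (5−5)−0=0 ⇒ 0
Ȟ^1: (6−0)−5=1 plus torsion [2] ⇒ Z ⊕ Z/2
Ȟ^2: (0−0)−0=0 ⇒ 0


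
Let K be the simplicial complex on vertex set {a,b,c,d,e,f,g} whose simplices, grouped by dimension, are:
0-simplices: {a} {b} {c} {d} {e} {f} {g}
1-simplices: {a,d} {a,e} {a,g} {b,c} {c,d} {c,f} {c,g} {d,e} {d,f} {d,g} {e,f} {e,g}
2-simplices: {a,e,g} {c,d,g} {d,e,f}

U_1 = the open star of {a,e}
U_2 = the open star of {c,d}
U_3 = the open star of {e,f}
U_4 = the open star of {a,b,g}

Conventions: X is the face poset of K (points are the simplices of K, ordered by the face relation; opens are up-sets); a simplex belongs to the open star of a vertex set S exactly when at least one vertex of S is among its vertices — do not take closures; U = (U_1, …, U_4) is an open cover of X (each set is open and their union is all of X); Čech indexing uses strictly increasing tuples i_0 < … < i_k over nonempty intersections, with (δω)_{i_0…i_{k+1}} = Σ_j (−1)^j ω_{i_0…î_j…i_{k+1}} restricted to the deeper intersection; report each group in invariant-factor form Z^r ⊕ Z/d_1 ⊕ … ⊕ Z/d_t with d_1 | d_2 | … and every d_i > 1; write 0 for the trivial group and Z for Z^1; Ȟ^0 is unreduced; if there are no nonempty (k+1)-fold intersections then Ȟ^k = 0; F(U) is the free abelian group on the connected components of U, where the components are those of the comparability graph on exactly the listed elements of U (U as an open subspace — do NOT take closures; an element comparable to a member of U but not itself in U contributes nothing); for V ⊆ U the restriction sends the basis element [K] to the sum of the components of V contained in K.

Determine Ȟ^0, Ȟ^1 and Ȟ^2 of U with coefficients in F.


nerve of the cover:
  U1={{a},{e},{a,d},{a,e},{a,g},{d,e},{e,f},{e,g},{a,e,g},{d,e,f}} U2={{c},{d},{a,d},{b,c},{c,d},{c,f},{c,g},{d,e},{d,f},{d,g},{c,d,g},{d,e,f}} U3={{e},{f},{a,e},{c,f},{d,e},{d,f},{e,f},{e,g},{a,e,g},{d,e,f}} U4={{a},{b},{g},{a,d},{a,e},{a,g},{b,c},{c,g},{d,g},{e,g},{a,e,g},{c,d,g}}
  U12={{a,d},{d,e},{d,e,f}} U13={{e},{a,e},{d,e},{e,f},{e,g},{a,e,g},{d,e,f}} U14={{a},{a,d},{a,e},{a,g},{e,g},{a,e,g}} U23={{c,f},{d,e},{d,f},{d,e,f}} U24={{a,d},{b,c},{c,g},{d,g},{c,d,g}} U34={{a,e},{e,g},{a,e,g}}
  U123={{d,e},{d,e,f}} U124={{a,d}} U134={{a,e},{e,g},{a,e,g}}
components per intersection:
  U1: {{a},{e},{a,d},{a,e},{a,g},{d,e},{e,f},{e,g},{a,e,g},{d,e,f}}
  U2: {{c},{d},{a,d},{b,c},{c,d},{c,f},{c,g},{d,e},{d,f},{d,g},{c,d,g},{d,e,f}}
  U3: {{e},{f},{a,e},{c,f},{d,e},{d,f},{e,f},{e,g},{a,e,g},{d,e,f}}
  U4: {{a},{g},{a,d},{a,e},{a,g},{c,g},{d,g},{e,g},{a,e,g},{c,d,g}} {{b},{b,c}}
  U12: {{a,d}} {{d,e},{d,e,f}}
  U13: {{e},{a,e},{d,e},{e,f},{e,g},{a,e,g},{d,e,f}}
  U14: {{a},{a,d},{a,e},{a,g},{e,g},{a,e,g}}
  U23: {{c,f}} {{d,e},{d,f},{d,e,f}}
  U24: {{a,d}} {{b,c}} {{c,g},{d,g},{c,d,g}}
  U34: {{a,e},{e,g},{a,e,g}}
  U123: {{d,e},{d,e,f}}
  U124: {{a,d}}
  U134: {{a,e},{e,g},{a,e,g}}
C dims 5,10,3; δ0: rk 4, SNF 1^4; δ1: rk 3, SNF 1^3
Ȟ^0 = (5 − 4) − 0 = 1, so Ȟ^0 ≅ Z
Ȟ^1 = (10 − 3) − 4 = 3, so Ȟ^1 ≅ Z^3
Ȟ^2 = (3 − 0) − 3 = 0, so Ȟ^2 ≅ 0

Ȟ^0 ≅ Z; Ȟ^1 ≅ Z^3; Ȟ^2 ≅ 0


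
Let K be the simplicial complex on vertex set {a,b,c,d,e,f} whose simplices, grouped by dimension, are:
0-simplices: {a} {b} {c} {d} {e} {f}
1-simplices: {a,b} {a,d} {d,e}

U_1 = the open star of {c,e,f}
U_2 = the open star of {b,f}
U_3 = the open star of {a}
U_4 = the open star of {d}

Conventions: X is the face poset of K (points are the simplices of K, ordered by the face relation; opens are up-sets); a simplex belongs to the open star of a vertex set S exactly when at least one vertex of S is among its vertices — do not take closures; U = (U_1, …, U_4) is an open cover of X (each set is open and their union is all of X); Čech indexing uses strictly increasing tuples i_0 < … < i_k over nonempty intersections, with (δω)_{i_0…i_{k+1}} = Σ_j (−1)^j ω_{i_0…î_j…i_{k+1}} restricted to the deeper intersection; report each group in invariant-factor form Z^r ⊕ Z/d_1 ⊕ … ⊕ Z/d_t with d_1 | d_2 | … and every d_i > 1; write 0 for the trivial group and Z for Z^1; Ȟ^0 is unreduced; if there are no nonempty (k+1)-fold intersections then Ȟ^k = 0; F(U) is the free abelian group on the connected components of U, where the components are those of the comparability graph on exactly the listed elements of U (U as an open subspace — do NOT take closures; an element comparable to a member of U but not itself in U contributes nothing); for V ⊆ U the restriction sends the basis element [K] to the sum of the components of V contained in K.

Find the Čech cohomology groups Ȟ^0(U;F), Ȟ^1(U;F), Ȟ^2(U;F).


Ȟ^0 = Z^3, Ȟ^1 = 0, Ȟ^2 = 0

nonempty intersections:
  U1={{c},{e},{f},{d,e}} U2={{b},{f},{a,b}} U3={{a},{a,b},{a,d}} U4={{d},{a,d},{d,e}}
  U12={{f}} U14={{d,e}} U23={{a,b}} U34={{a,d}}
components per intersection:
  U1: {{c}} {{e},{d,e}} {{f}}
  U2: {{b},{a,b}} {{f}}
  U3: {{a},{a,b},{a,d}}
  U4: {{d},{a,d},{d,e}}
  U12: {{f}}
  U14: {{d,e}}
  U23: {{a,b}}
  U34: {{a,d}}
C dims 7,4; δ0: rk 4, SNF 1^4
Ȟ^0: (7−4)−0=3 ⇒ Z^3
Ȟ^1: (4−0)−4=0 ⇒ 0
Ȟ^2: (0−0)−0=0 ⇒ 0


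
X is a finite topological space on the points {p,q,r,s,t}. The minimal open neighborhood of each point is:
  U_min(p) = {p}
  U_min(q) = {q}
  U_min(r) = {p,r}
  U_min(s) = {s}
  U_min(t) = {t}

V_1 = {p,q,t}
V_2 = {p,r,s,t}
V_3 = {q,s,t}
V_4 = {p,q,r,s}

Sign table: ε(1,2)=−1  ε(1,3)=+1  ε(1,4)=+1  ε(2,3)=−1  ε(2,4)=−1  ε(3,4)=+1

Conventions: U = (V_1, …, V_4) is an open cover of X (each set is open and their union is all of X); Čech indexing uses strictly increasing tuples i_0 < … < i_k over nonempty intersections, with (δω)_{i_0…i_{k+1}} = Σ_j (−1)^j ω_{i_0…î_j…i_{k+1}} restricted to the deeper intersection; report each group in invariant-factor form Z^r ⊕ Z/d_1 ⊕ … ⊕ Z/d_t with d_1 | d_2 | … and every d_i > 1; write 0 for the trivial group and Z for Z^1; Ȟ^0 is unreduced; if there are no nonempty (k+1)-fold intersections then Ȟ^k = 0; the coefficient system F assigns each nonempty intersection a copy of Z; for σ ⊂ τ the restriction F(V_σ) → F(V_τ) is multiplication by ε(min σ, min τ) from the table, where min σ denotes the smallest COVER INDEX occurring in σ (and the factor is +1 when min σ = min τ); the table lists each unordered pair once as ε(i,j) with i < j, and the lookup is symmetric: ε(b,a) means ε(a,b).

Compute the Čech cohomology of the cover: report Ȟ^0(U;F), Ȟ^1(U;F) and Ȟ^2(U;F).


cover nerve:
  V12={p,t} V13={q,t} V14={p,q} V23={s,t} V24={p,r,s} V34={q,s}
  V123={t} V124={p} V134={q} V234={s}
C dims 4,6,4; δ0: rk 3, SNF 1^3; δ1: rk 3, SNF 1^3
Ȟ^0: (4−3)−0=1 ⇒ Z
Ȟ^1: (6−3)−3=0 ⇒ 0
Ȟ^2: (4−0)−3=1 ⇒ Z

Ȟ^0 ≅ Z; Ȟ^1 ≅ 0; Ȟ^2 ≅ Z


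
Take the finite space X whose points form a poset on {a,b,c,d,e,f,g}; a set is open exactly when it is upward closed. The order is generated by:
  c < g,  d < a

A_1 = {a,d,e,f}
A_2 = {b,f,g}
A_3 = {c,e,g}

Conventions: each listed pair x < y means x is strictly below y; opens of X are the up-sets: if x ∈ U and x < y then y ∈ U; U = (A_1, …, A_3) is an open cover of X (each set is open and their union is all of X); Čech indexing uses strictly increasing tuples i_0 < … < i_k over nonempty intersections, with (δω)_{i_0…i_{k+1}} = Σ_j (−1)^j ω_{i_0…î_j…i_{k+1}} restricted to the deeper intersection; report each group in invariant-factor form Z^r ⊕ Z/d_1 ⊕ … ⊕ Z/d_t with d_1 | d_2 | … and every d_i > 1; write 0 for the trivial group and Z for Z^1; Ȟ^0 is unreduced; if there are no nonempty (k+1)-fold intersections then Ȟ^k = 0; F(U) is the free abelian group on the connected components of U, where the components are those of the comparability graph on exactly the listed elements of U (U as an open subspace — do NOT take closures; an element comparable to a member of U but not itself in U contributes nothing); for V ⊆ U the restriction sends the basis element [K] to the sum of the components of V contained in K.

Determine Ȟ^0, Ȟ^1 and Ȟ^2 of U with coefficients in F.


Ȟ^0 ≅ Z^5,  Ȟ^1 ≅ 0,  Ȟ^2 ≅ 0

nonempty intersections:
  A12={f} A13={e} A23={g}
components per intersection:
  A1: {a,d} {e} {f}
  A2: {b} {f} {g}
  A3: {c,g} {e}
  A12: {f}
  A13: {e}
  A23: {g}
C dims 8,3; δ0: rk 3, SNF 1^3
Ȟ^0: (8−3)−0=5 ⇒ Z^5
Ȟ^1: (3−0)−3=0 ⇒ 0
Ȟ^2: (0−0)−0=0 ⇒ 0


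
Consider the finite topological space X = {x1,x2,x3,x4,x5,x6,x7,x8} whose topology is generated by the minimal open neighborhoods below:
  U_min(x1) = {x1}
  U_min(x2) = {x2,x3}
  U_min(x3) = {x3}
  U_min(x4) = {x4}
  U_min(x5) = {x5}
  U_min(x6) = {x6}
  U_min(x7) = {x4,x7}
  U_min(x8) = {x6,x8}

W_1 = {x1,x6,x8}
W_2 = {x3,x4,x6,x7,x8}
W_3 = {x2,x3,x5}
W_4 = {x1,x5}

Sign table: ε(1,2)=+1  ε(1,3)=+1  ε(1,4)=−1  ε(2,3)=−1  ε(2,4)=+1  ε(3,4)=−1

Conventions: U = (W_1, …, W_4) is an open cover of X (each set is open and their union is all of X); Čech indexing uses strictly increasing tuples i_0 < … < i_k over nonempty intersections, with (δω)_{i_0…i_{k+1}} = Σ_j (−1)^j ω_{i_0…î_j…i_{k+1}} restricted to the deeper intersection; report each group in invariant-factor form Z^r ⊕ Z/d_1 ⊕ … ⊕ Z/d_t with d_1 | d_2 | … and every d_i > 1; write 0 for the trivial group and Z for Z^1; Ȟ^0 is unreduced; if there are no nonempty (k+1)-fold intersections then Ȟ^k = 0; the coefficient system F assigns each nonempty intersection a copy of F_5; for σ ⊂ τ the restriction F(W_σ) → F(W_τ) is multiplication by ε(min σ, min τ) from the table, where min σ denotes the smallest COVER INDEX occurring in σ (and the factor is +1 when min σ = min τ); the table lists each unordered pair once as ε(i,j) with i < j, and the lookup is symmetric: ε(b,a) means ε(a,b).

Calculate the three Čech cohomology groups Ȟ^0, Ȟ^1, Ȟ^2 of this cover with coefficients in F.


nerve of the cover:
  W12={x6,x8} W14={x1} W23={x3} W34={x5}
C dims 4,4; δ0: rk_F5 4
Ȟ^0 = (4 − 4) − 0 = 0, so Ȟ^0 ≅ 0
Ȟ^1 = (4 − 0) − 4 = 0, so Ȟ^1 ≅ 0
Ȟ^2 = (0 − 0) − 0 = 0, so Ȟ^2 ≅ 0

Ȟ^0 ≅ 0,  Ȟ^1 ≅ 0,  Ȟ^2 ≅ 0


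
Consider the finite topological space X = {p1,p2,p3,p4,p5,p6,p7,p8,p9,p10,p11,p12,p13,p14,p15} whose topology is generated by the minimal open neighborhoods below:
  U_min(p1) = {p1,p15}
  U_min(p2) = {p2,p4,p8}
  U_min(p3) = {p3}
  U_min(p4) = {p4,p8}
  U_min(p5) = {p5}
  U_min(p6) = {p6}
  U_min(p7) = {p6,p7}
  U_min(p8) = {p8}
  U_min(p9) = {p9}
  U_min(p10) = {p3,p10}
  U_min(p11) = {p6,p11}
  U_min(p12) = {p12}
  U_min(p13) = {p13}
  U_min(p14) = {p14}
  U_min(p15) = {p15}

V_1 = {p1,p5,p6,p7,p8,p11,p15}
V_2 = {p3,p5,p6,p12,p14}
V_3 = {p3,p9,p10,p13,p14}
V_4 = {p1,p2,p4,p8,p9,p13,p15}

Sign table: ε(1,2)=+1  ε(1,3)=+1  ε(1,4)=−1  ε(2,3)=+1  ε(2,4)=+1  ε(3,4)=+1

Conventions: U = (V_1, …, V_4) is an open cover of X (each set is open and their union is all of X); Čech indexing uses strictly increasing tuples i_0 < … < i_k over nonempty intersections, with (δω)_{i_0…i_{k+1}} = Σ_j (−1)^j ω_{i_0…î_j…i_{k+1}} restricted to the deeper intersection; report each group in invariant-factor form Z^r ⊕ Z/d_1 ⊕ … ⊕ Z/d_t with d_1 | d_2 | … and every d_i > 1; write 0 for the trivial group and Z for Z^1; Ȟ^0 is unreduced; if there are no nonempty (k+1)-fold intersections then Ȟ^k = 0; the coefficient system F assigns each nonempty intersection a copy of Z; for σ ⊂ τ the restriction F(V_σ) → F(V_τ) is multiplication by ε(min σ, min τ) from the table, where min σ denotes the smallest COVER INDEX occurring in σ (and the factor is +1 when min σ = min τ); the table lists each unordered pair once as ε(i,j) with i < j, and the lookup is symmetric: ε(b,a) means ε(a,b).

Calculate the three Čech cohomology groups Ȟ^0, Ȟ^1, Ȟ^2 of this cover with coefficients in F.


Ȟ^0 ≅ 0,  Ȟ^1 ≅ Z/2,  Ȟ^2 ≅ 0

nonempty overlaps:
  V12={p5,p6} V14={p1,p8,p15} V23={p3,p14} V34={p9,p13}
C dims 4,4; δ0: rk 4, SNF 1^3·2
degree 0: 4−4−0 = 0 → Ȟ^0 ≅ 0
degree 1: 4−0−4 = 0 plus torsion [2] → Ȟ^1 ≅ Z/2
degree 2: 0−0−0 = 0 → Ȟ^2 ≅ 0


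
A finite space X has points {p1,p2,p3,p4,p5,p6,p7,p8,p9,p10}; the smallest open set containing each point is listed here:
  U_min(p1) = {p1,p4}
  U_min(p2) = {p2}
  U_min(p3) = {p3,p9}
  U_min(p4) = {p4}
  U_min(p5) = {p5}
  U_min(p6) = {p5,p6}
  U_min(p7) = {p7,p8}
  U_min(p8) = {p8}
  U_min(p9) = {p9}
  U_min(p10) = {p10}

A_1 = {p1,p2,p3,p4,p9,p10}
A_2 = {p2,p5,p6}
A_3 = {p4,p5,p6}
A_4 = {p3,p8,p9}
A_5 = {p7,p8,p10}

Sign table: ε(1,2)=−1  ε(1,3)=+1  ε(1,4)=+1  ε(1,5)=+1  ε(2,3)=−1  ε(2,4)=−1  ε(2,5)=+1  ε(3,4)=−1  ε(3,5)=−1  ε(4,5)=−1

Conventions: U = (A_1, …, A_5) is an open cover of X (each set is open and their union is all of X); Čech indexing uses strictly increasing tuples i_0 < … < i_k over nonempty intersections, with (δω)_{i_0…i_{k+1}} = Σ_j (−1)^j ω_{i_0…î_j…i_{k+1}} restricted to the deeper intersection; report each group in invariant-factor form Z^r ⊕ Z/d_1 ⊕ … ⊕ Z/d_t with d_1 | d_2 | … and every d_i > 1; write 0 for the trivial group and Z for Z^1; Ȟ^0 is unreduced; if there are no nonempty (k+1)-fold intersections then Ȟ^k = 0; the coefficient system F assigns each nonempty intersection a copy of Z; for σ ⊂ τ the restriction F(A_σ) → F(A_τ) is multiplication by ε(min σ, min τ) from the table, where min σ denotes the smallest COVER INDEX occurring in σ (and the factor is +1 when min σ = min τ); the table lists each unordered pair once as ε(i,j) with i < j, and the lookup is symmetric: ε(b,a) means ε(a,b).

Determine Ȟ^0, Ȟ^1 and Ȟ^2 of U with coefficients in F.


nerve of the cover:
  A12={p2} A13={p4} A14={p3,p9} A15={p10} A23={p5,p6} A45={p8}
C dims 5,6; δ0: rk 5, SNF 1^4·2
Ȟ^0 = (5 − 5) − 0 = 0, so Ȟ^0 ≅ 0
Ȟ^1 = (6 − 0) − 5 = 1 plus torsion [2], so Ȟ^1 ≅ Z ⊕ Z/2
Ȟ^2 = (0 − 0) − 0 = 0, so Ȟ^2 ≅ 0

Ȟ^0 ≅ 0, Ȟ^1 ≅ Z ⊕ Z/2, Ȟ^2 ≅ 0


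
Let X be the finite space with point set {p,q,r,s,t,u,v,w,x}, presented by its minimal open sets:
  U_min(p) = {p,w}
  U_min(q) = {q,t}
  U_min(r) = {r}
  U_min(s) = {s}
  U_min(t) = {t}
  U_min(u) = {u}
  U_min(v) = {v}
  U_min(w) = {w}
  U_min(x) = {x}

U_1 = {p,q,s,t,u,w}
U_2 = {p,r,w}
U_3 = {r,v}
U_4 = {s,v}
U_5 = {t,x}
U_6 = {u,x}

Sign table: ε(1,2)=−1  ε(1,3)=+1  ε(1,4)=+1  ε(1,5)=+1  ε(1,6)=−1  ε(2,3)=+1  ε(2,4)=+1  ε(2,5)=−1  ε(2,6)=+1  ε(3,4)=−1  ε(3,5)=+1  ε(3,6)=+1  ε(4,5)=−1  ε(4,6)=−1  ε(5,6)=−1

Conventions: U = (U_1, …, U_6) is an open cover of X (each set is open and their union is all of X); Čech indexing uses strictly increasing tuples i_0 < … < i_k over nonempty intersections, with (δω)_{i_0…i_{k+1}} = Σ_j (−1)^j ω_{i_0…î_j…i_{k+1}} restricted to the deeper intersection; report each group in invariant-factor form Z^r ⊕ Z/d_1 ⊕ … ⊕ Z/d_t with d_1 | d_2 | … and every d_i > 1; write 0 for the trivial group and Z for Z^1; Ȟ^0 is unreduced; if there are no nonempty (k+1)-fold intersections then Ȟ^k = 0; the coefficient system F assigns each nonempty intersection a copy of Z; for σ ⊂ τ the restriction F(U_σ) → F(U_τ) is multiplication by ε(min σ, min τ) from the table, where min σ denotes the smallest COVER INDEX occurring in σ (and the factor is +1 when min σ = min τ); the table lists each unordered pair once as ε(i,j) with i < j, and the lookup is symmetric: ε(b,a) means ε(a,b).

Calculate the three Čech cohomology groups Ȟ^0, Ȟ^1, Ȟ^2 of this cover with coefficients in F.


cover nerve:
  U12={p,w} U14={s} U15={t} U16={u} U23={r} U34={v} U56={x}
C dims 6,7; δ0: rk 5, SNF 1^5
Ȟ^0: (6−5)−0=1 ⇒ Z
Ȟ^1: (7−0)−5=2 ⇒ Z^2
Ȟ^2: (0−0)−0=0 ⇒ 0

Ȟ^0 = Z, Ȟ^1 = Z^2, Ȟ^2 = 0


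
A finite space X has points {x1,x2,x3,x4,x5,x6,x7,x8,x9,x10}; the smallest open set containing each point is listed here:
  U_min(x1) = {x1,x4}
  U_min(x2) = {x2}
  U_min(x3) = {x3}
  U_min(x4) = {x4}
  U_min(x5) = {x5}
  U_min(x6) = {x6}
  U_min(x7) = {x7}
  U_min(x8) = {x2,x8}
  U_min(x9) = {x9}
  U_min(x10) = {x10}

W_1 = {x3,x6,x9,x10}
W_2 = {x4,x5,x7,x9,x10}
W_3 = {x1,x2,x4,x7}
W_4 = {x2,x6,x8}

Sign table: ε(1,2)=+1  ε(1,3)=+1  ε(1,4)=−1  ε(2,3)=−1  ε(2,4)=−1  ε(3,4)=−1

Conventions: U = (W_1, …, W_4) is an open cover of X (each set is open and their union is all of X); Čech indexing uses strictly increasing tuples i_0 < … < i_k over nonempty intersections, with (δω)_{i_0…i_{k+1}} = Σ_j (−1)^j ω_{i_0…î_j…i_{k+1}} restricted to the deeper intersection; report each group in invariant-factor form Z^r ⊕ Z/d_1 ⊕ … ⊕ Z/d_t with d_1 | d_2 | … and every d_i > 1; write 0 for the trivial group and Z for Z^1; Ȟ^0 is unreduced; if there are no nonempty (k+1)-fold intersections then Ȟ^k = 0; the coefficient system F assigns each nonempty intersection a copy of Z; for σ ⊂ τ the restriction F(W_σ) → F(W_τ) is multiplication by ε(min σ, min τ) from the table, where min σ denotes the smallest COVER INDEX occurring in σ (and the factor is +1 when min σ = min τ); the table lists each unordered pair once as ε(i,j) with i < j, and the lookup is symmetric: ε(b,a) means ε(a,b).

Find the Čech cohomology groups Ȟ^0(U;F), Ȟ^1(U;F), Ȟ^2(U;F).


nonempty overlaps:
  W12={x9,x10} W14={x6} W23={x4,x7} W34={x2}
C dims 4,4; δ0: rk 4, SNF 1^3·2
degree 0: 4−4−0 = 0 → Ȟ^0 ≅ 0
degree 1: 4−0−4 = 0 plus torsion [2] → Ȟ^1 ≅ Z/2
degree 2: 0−0−0 = 0 → Ȟ^2 ≅ 0

Ȟ^0 = 0,  Ȟ^1 = Z/2,  Ȟ^2 = 0


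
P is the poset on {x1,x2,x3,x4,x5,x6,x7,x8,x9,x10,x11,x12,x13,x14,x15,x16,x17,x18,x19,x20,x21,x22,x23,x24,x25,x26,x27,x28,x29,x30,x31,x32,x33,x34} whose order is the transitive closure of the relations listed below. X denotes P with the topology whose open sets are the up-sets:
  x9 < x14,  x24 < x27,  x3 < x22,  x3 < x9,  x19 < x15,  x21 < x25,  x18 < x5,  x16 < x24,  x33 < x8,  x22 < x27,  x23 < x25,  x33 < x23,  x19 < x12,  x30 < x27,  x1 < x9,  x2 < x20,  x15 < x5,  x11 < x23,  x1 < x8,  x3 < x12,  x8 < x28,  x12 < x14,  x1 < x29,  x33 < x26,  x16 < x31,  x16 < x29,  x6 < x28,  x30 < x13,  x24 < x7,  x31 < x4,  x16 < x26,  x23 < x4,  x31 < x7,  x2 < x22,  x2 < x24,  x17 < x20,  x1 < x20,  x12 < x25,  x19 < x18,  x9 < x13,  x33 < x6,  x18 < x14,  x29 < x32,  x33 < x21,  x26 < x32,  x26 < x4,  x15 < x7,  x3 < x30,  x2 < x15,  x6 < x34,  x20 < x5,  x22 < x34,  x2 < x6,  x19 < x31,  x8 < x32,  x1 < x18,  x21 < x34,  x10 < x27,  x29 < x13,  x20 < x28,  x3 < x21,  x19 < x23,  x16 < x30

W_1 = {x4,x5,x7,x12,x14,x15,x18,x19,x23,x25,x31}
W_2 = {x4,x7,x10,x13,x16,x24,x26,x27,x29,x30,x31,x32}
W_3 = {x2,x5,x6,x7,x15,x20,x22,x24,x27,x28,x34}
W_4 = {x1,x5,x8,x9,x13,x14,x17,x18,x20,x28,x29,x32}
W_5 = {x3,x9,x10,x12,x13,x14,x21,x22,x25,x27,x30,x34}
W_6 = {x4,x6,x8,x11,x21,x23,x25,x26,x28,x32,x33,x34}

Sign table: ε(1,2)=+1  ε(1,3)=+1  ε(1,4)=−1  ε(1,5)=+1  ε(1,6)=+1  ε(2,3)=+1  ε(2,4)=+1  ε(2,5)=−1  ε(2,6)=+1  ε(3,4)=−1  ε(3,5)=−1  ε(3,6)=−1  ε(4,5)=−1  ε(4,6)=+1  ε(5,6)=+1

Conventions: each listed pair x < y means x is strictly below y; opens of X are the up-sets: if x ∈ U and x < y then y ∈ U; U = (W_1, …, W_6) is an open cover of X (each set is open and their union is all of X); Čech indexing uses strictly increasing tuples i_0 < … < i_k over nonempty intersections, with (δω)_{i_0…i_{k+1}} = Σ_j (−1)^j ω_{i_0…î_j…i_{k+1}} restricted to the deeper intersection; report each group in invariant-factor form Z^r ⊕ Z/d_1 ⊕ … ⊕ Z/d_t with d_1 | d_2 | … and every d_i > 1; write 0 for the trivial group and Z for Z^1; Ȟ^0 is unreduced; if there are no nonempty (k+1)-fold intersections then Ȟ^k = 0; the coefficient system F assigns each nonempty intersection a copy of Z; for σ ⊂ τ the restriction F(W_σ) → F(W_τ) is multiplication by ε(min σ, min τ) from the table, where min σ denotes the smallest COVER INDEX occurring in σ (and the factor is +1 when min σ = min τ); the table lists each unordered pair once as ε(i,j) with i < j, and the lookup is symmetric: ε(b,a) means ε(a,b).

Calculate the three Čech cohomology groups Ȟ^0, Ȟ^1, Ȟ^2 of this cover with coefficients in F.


Ȟ^0 = 0, Ȟ^1 = Z/2 and Ȟ^2 = Z

intersection data:
  W12={x4,x7,x31} W13={x5,x7,x15} W14={x5,x14,x18} W15={x12,x14,x25} W16={x4,x23,x25} W23={x7,x24,x27} W24={x13,x29,x32} W25={x10,x13,x27,x30} W26={x4,x26,x32} W34={x5,x20,x28} W35={x22,x27,x34} W36={x6,x28,x34} W45={x9,x13,x14} W46={x8,x28,x32} W56={x21,x25,x34}
  W123={x7} W126={x4} W134={x5} W145={x14} W156={x25} W235={x27} W245={x13} W246={x32} W346={x28} W356={x34}
C dims 6,15,10; δ0: rk 6, SNF 1^5·2; δ1: rk 9, SNF 1^9
Ȟ^0 = (6 − 6) − 0 = 0, so Ȟ^0 ≅ 0
Ȟ^1 = (15 − 9) − 6 = 0 plus torsion [2], so Ȟ^1 ≅ Z/2
Ȟ^2 = (10 − 0) − 9 = 1, so Ȟ^2 ≅ Z
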